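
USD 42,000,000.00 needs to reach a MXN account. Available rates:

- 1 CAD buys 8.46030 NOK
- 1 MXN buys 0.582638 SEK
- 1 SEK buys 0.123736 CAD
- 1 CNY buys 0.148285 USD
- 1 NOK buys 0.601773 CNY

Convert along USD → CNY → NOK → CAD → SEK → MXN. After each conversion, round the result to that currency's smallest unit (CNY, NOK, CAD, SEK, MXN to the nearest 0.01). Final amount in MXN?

MXN 771,682,637.23

USD 42,000,000.00 ÷ 0.148285 = CNY 283,238,358.57
CNY 283,238,358.57 ÷ 0.601773 = NOK 470,673,091.96
NOK 470,673,091.96 ÷ 8.46030 = CAD 55,633,144.45
CAD 55,633,144.45 ÷ 0.123736 = SEK 449,611,628.39
SEK 449,611,628.39 ÷ 0.582638 = MXN 771,682,637.23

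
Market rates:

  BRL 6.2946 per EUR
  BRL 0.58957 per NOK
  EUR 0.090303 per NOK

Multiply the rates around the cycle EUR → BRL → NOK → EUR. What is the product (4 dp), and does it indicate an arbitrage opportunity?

Around EUR → BRL → NOK → EUR: 1 × 6.2946 ÷ 0.58957 × 0.090303 = 0.964129
Product < 1; profitable direction is EUR → NOK → BRL → EUR.

0.9641 (arbitrage exists)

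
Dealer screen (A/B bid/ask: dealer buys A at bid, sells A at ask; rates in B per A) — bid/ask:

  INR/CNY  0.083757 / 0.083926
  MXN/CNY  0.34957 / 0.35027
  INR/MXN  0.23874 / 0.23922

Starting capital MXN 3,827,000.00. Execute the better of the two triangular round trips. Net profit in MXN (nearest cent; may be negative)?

Best loop MXN → INR → CNY → MXN:
MXN 3,827,000.00 ÷ 0.23922 (buy INR at ask) = INR 15,997,826.27
INR 15,997,826.27 × 0.083757 (sell INR at bid) = CNY 1,339,929.93
CNY 1,339,929.93 ÷ 0.35027 (buy MXN at ask) = MXN 3,825,420.20

Net result: MXN -1,579.80 (no profitable arbitrage after spreads)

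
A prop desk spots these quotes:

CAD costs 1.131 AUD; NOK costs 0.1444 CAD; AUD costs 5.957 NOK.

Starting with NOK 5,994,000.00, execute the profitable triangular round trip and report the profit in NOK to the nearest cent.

Profit: NOK 167,115.36

Profitable loop is NOK → AUD → CAD → NOK:
NOK 5,994,000.00 ÷ 5.957 = AUD 1,006,211.18
AUD 1,006,211.18 ÷ 1.131 = CAD 889,665.06
CAD 889,665.06 ÷ 0.1444 = NOK 6,161,115.36
Profit = NOK 6,161,115.36 − NOK 5,994,000.00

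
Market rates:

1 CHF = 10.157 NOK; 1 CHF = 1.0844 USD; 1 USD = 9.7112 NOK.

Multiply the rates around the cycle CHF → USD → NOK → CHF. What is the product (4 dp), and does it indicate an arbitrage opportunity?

1.0368 (arbitrage exists)

Around CHF → USD → NOK → CHF: 1 × 1.0844 × 9.7112 ÷ 10.157 = 1.036805
Product > 1; profitable direction is CHF → USD → NOK → CHF.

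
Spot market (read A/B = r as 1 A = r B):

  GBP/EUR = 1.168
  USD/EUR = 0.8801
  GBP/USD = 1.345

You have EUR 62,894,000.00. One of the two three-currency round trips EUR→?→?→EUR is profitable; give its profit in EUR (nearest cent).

Profitable loop is EUR → GBP → USD → EUR:
EUR 62,894,000.00 ÷ 1.168 = GBP 53,847,602.74
GBP 53,847,602.74 × 1.345 = USD 72,425,025.68
USD 72,425,025.68 × 0.8801 = EUR 63,741,265.11
Profit = EUR 63,741,265.11 − EUR 62,894,000.00

Profit: EUR 847,265.11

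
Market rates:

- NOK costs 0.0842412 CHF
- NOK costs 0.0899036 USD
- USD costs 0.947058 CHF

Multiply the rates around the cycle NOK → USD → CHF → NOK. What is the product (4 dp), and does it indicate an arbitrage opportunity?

Around NOK → USD → CHF → NOK: 1 × 0.0899036 × 0.947058 ÷ 0.0842412 = 1.010716
Product > 1; profitable direction is NOK → USD → CHF → NOK.

1.0107 (arbitrage exists)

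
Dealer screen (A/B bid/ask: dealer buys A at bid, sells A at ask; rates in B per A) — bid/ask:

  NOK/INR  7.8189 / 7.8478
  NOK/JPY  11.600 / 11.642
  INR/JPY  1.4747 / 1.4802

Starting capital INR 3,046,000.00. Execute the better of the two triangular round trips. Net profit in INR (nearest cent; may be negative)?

Best loop INR → NOK → JPY → INR:
INR 3,046,000.00 ÷ 7.8478 (buy NOK at ask) = NOK 388,134.25
NOK 388,134.25 × 11.600 (sell NOK at bid) = JPY 4,502,357
JPY 4,502,357 ÷ 1.4802 (buy INR at ask) = INR 3,041,722.30

Net result: INR -4,277.70 (no profitable arbitrage after spreads)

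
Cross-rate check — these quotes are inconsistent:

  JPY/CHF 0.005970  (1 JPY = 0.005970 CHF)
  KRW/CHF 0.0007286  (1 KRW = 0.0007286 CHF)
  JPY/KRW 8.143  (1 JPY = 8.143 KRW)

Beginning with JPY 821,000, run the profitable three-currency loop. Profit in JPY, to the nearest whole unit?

Profitable loop is JPY → CHF → KRW → JPY:
JPY 821,000 × 0.005970 = CHF 4,901.37
CHF 4,901.37 ÷ 0.0007286 = KRW 6,727,107
KRW 6,727,107 ÷ 8.143 = JPY 826,121
Profit = JPY 826,121 − JPY 821,000

Profit: JPY 5,121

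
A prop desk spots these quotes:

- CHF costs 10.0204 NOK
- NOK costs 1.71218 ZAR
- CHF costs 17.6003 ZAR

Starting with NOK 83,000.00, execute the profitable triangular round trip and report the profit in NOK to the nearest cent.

Profitable loop is NOK → CHF → ZAR → NOK:
NOK 83,000.00 ÷ 10.0204 = CHF 8,283.10
CHF 8,283.10 × 17.6003 = ZAR 145,785.09
ZAR 145,785.09 ÷ 1.71218 = NOK 85,145.89
Profit = NOK 85,145.89 − NOK 83,000.00

Profit: NOK 2,145.89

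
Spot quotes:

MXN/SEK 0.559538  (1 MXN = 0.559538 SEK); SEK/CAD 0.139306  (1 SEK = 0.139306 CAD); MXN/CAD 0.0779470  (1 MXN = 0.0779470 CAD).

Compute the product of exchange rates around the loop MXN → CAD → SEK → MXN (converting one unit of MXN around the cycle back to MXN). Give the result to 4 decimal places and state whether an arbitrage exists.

1.0000 (no arbitrage)

Around MXN → CAD → SEK → MXN: 1 × 0.0779470 ÷ 0.139306 ÷ 0.559538 = 1.000000
Product ≈ 1 (deviation 0.000%, within rounding noise).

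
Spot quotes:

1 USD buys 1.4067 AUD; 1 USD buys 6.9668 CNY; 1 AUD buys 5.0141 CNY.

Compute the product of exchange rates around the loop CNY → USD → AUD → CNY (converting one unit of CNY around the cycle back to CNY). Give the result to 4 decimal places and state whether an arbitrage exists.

1.0124 (arbitrage exists)

Around CNY → USD → AUD → CNY: 1 ÷ 6.9668 × 1.4067 × 5.0141 = 1.012421
Product > 1; profitable direction is CNY → USD → AUD → CNY.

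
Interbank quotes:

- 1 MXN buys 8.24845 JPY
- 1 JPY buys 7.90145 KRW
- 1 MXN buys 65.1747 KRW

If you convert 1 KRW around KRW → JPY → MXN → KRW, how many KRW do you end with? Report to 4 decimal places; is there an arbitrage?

1.0000 (no arbitrage)

Around KRW → JPY → MXN → KRW: 1 ÷ 7.90145 ÷ 8.24845 × 65.1747 = 1.000000
Product ≈ 1 (deviation 0.000%, within rounding noise).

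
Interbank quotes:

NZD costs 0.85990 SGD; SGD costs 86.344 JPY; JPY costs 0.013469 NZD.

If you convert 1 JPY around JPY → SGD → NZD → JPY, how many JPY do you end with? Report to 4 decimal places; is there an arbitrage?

Around JPY → SGD → NZD → JPY: 1 ÷ 86.344 ÷ 0.85990 ÷ 0.013469 = 0.999964
Product ≈ 1 (deviation 0.004%, within rounding noise).

1.0000 (no arbitrage)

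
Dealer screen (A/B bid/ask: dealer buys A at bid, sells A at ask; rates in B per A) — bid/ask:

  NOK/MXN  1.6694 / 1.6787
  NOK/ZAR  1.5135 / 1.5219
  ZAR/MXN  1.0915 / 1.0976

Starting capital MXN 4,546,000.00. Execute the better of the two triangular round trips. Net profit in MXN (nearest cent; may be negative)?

Net result: MXN -2,823.33 (no profitable arbitrage after spreads)

Best loop MXN → ZAR → NOK → MXN:
MXN 4,546,000.00 ÷ 1.0976 (buy ZAR at ask) = ZAR 4,141,763.85
ZAR 4,141,763.85 ÷ 1.5219 (buy NOK at ask) = NOK 2,721,442.83
NOK 2,721,442.83 × 1.6694 (sell NOK at bid) = MXN 4,543,176.67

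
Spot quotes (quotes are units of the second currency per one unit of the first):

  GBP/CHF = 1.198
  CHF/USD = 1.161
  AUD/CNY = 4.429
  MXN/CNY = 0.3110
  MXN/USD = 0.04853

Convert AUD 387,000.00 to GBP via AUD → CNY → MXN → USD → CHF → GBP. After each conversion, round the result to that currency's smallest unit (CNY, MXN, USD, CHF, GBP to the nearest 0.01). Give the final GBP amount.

AUD 387,000.00 × 4.429 = CNY 1,714,023.00
CNY 1,714,023.00 ÷ 0.3110 = MXN 5,511,327.97
MXN 5,511,327.97 × 0.04853 = USD 267,464.75
USD 267,464.75 ÷ 1.161 = CHF 230,374.46
CHF 230,374.46 ÷ 1.198 = GBP 192,299.22

GBP 192,299.22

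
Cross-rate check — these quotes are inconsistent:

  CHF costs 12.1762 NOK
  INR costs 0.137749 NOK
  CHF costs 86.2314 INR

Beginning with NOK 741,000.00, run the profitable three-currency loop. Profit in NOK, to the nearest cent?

Profit: NOK 18,584.49

Profitable loop is NOK → INR → CHF → NOK:
NOK 741,000.00 ÷ 0.137749 = INR 5,379,349.40
INR 5,379,349.40 ÷ 86.2314 = CHF 62,382.72
CHF 62,382.72 × 12.1762 = NOK 759,584.49
Profit = NOK 759,584.49 − NOK 741,000.00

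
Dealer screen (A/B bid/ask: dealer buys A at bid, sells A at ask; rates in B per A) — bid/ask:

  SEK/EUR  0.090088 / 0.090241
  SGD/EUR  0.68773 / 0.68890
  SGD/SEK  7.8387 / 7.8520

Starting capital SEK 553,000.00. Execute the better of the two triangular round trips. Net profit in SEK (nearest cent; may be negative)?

Net profit: SEK 13,865.38

Best loop SEK → EUR → SGD → SEK:
SEK 553,000.00 × 0.090088 (sell SEK at bid) = EUR 49,818.66
EUR 49,818.66 ÷ 0.68890 (buy SGD at ask) = SGD 72,316.25
SGD 72,316.25 × 7.8387 (sell SGD at bid) = SEK 566,865.38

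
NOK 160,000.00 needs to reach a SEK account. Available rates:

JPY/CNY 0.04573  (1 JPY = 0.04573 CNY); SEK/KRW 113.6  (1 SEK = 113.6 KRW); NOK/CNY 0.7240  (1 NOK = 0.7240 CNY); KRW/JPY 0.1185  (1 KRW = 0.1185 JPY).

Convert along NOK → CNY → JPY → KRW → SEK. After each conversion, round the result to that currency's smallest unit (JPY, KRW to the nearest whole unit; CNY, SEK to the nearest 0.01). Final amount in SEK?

SEK 188,174.44

NOK 160,000.00 × 0.7240 = CNY 115,840.00
CNY 115,840.00 ÷ 0.04573 = JPY 2,533,129
JPY 2,533,129 ÷ 0.1185 = KRW 21,376,616
KRW 21,376,616 ÷ 113.6 = SEK 188,174.44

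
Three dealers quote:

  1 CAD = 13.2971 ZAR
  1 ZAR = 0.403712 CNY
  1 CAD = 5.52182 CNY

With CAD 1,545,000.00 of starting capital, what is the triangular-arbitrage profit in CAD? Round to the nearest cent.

Profit: CAD 44,213.10

Profitable loop is CAD → CNY → ZAR → CAD:
CAD 1,545,000.00 × 5.52182 = CNY 8,531,211.90
CNY 8,531,211.90 ÷ 0.403712 = ZAR 21,131,925.48
ZAR 21,131,925.48 ÷ 13.2971 = CAD 1,589,213.10
Profit = CAD 1,589,213.10 − CAD 1,545,000.00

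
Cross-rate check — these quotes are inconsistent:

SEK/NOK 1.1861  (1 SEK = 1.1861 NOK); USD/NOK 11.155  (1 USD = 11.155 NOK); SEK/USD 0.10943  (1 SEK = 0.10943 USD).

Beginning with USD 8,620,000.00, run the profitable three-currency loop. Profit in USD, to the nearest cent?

Profit: USD 251,395.35

Profitable loop is USD → NOK → SEK → USD:
USD 8,620,000.00 × 11.155 = NOK 96,156,100.00
NOK 96,156,100.00 ÷ 1.1861 = SEK 81,069,134.14
SEK 81,069,134.14 × 0.10943 = USD 8,871,395.35
Profit = USD 8,871,395.35 − USD 8,620,000.00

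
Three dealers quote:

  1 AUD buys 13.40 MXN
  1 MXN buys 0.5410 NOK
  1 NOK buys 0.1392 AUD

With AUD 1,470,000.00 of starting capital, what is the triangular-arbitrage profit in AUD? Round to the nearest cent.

Profit: AUD 13,401.23

Profitable loop is AUD → MXN → NOK → AUD:
AUD 1,470,000.00 × 13.40 = MXN 19,698,000.00
MXN 19,698,000.00 × 0.5410 = NOK 10,656,618.00
NOK 10,656,618.00 × 0.1392 = AUD 1,483,401.23
Profit = AUD 1,483,401.23 − AUD 1,470,000.00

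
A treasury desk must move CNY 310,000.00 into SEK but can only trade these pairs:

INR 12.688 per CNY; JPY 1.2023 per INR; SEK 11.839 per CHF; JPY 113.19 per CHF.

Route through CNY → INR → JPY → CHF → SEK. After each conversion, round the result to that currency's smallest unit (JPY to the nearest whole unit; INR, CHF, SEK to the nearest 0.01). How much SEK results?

CNY 310,000.00 × 12.688 = INR 3,933,280.00
INR 3,933,280.00 × 1.2023 = JPY 4,728,983
JPY 4,728,983 ÷ 113.19 = CHF 41,779.16
CHF 41,779.16 × 11.839 = SEK 494,623.48

SEK 494,623.48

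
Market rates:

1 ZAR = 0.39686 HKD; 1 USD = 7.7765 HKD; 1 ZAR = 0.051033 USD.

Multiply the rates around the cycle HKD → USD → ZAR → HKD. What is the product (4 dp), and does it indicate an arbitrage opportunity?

Around HKD → USD → ZAR → HKD: 1 ÷ 7.7765 ÷ 0.051033 × 0.39686 = 1.000005
Product ≈ 1 (deviation 0.000%, within rounding noise).

1.0000 (no arbitrage)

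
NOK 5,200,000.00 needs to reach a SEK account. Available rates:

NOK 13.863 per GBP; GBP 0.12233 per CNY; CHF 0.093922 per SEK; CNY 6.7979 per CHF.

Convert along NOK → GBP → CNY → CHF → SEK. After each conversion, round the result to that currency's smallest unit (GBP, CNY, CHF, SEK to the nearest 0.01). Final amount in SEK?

SEK 4,802,540.51

NOK 5,200,000.00 ÷ 13.863 = GBP 375,099.18
GBP 375,099.18 ÷ 0.12233 = CNY 3,066,289.38
CNY 3,066,289.38 ÷ 6.7979 = CHF 451,064.21
CHF 451,064.21 ÷ 0.093922 = SEK 4,802,540.51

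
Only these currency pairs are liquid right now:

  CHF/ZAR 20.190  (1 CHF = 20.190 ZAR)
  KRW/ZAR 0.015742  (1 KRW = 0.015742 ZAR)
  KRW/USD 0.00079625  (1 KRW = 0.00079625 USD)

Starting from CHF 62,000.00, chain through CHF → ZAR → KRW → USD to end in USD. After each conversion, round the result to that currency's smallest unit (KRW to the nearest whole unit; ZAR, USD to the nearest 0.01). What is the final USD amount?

CHF 62,000.00 × 20.190 = ZAR 1,251,780.00
ZAR 1,251,780.00 ÷ 0.015742 = KRW 79,518,486
KRW 79,518,486 × 0.00079625 = USD 63,316.59

USD 63,316.59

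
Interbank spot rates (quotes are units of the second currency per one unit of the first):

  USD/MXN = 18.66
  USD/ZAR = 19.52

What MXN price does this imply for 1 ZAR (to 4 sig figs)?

ZAR/MXN = 0.9559

1 ZAR ÷ 19.52 = 0.0512295 USD
0.0512295 USD × 18.66 = 0.955943 MXN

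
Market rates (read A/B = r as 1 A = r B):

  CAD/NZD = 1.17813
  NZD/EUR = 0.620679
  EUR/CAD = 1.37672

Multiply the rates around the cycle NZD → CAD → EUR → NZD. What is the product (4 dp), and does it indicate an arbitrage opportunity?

Around NZD → CAD → EUR → NZD: 1 ÷ 1.17813 ÷ 1.37672 ÷ 0.620679 = 0.993331
Product < 1; profitable direction is NZD → EUR → CAD → NZD.

0.9933 (arbitrage exists)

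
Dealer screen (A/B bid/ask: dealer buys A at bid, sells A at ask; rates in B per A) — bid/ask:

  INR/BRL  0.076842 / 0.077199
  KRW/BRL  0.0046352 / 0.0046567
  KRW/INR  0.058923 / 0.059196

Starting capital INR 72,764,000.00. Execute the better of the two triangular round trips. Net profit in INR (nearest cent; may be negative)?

Best loop INR → KRW → BRL → INR:
INR 72,764,000.00 ÷ 0.059196 (buy KRW at ask) = KRW 1,229,204,676
KRW 1,229,204,676 × 0.0046352 (sell KRW at bid) = BRL 5,697,609.51
BRL 5,697,609.51 ÷ 0.077199 (buy INR at ask) = INR 73,804,188.06

Net profit: INR 1,040,188.06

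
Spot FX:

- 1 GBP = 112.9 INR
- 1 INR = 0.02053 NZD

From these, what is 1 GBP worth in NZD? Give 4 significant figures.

GBP/NZD = 2.318

1 GBP × 112.9 = 112.9 INR
112.9 INR × 0.02053 = 2.31784 NZD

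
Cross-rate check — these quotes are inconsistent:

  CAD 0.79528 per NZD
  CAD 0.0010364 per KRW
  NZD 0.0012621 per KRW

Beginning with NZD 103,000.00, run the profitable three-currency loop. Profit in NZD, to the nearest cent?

Profit: NZD 3,353.26

Profitable loop is NZD → KRW → CAD → NZD:
NZD 103,000.00 ÷ 0.0012621 = KRW 81,610,015
KRW 81,610,015 × 0.0010364 = CAD 84,580.62
CAD 84,580.62 ÷ 0.79528 = NZD 106,353.26
Profit = NZD 106,353.26 − NZD 103,000.00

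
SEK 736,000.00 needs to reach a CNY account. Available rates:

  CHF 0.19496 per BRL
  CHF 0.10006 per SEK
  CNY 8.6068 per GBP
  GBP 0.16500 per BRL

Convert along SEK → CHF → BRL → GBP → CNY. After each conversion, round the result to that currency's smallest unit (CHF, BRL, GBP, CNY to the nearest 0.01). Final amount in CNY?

SEK 736,000.00 × 0.10006 = CHF 73,644.16
CHF 73,644.16 ÷ 0.19496 = BRL 377,739.84
BRL 377,739.84 × 0.16500 = GBP 62,327.07
GBP 62,327.07 × 8.6068 = CNY 536,436.63

CNY 536,436.63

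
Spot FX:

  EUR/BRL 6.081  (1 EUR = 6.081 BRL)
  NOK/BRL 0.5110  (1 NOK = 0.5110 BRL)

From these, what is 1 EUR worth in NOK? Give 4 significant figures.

EUR/NOK = 11.90

1 EUR × 6.081 = 6.081 BRL
6.081 BRL ÷ 0.5110 = 11.9002 NOK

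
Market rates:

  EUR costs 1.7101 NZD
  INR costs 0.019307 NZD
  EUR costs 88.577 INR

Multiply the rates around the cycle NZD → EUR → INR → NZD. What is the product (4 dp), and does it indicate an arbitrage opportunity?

Around NZD → EUR → INR → NZD: 1 ÷ 1.7101 × 88.577 × 0.019307 = 1.000033
Product ≈ 1 (deviation 0.003%, within rounding noise).

1.0000 (no arbitrage)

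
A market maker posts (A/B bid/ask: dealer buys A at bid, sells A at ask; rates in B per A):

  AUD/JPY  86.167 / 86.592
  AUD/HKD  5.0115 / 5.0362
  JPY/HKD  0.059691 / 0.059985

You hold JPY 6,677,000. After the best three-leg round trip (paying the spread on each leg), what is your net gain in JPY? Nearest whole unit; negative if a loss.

Best loop JPY → HKD → AUD → JPY:
JPY 6,677,000 × 0.059691 (sell JPY at bid) = HKD 398,556.81
HKD 398,556.81 ÷ 5.0362 (buy AUD at ask) = AUD 79,138.40
AUD 79,138.40 × 86.167 (sell AUD at bid) = JPY 6,819,118

Net profit: JPY 142,118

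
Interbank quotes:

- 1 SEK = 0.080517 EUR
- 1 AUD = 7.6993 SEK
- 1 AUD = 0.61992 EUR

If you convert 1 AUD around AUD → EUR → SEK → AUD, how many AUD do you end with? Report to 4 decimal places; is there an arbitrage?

1.0000 (no arbitrage)

Around AUD → EUR → SEK → AUD: 1 × 0.61992 ÷ 0.080517 ÷ 7.6993 = 0.999993
Product ≈ 1 (deviation 0.001%, within rounding noise).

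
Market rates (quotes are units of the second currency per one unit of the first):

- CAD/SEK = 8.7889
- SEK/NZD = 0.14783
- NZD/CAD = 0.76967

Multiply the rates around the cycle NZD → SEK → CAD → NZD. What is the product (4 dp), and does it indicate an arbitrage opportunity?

1.0000 (no arbitrage)

Around NZD → SEK → CAD → NZD: 1 ÷ 0.14783 ÷ 8.7889 ÷ 0.76967 = 0.999996
Product ≈ 1 (deviation 0.000%, within rounding noise).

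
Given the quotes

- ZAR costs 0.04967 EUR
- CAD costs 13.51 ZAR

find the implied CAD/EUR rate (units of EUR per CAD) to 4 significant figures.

1 CAD × 13.51 = 13.51 ZAR
13.51 ZAR × 0.04967 = 0.671042 EUR

CAD/EUR = 0.6710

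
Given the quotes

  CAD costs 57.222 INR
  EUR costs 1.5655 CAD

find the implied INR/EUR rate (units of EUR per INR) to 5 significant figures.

INR/EUR = 0.011163

1 INR ÷ 57.222 = 0.0174758 CAD
0.0174758 CAD ÷ 1.5655 = 0.0111631 EUR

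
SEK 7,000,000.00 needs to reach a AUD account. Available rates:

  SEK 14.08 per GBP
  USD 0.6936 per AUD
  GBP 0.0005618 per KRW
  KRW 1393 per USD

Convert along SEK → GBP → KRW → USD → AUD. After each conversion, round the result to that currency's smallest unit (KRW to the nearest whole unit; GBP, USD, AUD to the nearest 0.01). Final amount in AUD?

AUD 915,911.36

SEK 7,000,000.00 ÷ 14.08 = GBP 497,159.09
GBP 497,159.09 ÷ 0.0005618 = KRW 884,939,640
KRW 884,939,640 ÷ 1393 = USD 635,276.12
USD 635,276.12 ÷ 0.6936 = AUD 915,911.36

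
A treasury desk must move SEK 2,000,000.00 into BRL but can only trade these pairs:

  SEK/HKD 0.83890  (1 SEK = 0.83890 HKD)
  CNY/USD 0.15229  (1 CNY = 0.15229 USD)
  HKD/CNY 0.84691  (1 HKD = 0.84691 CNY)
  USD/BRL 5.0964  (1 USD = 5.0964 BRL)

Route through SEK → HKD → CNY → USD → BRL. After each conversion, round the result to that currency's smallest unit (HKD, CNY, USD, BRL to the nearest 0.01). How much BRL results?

SEK 2,000,000.00 × 0.83890 = HKD 1,677,800.00
HKD 1,677,800.00 × 0.84691 = CNY 1,420,945.60
CNY 1,420,945.60 × 0.15229 = USD 216,395.81
USD 216,395.81 × 5.0964 = BRL 1,102,839.61

BRL 1,102,839.61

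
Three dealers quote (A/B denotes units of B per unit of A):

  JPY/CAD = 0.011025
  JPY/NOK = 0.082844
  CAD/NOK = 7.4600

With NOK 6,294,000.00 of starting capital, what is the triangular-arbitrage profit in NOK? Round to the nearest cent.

Profitable loop is NOK → CAD → JPY → NOK:
NOK 6,294,000.00 ÷ 7.4600 = CAD 843,699.73
CAD 843,699.73 ÷ 0.011025 = JPY 76,526,053
JPY 76,526,053 × 0.082844 = NOK 6,339,724.32
Profit = NOK 6,339,724.32 − NOK 6,294,000.00

Profit: NOK 45,724.32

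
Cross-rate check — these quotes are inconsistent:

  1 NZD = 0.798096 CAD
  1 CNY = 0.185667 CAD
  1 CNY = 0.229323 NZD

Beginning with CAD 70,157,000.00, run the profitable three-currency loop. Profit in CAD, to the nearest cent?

Profitable loop is CAD → NZD → CNY → CAD:
CAD 70,157,000.00 ÷ 0.798096 = NZD 87,905,465.01
NZD 87,905,465.01 ÷ 0.229323 = CNY 383,325,985.65
CNY 383,325,985.65 × 0.185667 = CAD 71,170,985.78
Profit = CAD 71,170,985.78 − CAD 70,157,000.00

Profit: CAD 1,013,985.78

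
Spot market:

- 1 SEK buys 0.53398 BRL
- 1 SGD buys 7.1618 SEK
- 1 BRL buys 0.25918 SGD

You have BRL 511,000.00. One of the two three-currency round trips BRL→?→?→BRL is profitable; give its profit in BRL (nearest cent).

Profitable loop is BRL → SEK → SGD → BRL:
BRL 511,000.00 ÷ 0.53398 = SEK 956,964.68
SEK 956,964.68 ÷ 7.1618 = SGD 133,620.69
SGD 133,620.69 ÷ 0.25918 = BRL 515,551.71
Profit = BRL 515,551.71 − BRL 511,000.00

Profit: BRL 4,551.71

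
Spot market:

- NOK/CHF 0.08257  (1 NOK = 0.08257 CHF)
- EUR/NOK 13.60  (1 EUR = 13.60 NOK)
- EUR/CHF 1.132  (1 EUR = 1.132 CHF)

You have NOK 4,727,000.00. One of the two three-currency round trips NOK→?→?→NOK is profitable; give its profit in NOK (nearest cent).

Profitable loop is NOK → EUR → CHF → NOK:
NOK 4,727,000.00 ÷ 13.60 = EUR 347,573.53
EUR 347,573.53 × 1.132 = CHF 393,453.24
CHF 393,453.24 ÷ 0.08257 = NOK 4,765,087.02
Profit = NOK 4,765,087.02 − NOK 4,727,000.00

Profit: NOK 38,087.02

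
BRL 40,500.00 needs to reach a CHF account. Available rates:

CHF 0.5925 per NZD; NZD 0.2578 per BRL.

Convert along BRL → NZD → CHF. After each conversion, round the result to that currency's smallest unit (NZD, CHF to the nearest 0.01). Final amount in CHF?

BRL 40,500.00 × 0.2578 = NZD 10,440.90
NZD 10,440.90 × 0.5925 = CHF 6,186.23

CHF 6,186.23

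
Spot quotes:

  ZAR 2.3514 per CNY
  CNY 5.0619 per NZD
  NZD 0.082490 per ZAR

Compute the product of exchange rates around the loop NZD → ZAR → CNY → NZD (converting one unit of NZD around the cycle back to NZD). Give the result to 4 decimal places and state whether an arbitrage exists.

1.0185 (arbitrage exists)

Around NZD → ZAR → CNY → NZD: 1 ÷ 0.082490 ÷ 2.3514 ÷ 5.0619 = 1.018494
Product > 1; profitable direction is NZD → ZAR → CNY → NZD.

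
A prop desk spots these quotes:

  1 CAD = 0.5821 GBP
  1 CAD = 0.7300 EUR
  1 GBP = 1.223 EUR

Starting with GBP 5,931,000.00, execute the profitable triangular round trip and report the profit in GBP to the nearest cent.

Profitable loop is GBP → CAD → EUR → GBP:
GBP 5,931,000.00 ÷ 0.5821 = CAD 10,188,970.97
CAD 10,188,970.97 × 0.7300 = EUR 7,437,948.81
EUR 7,437,948.81 ÷ 1.223 = GBP 6,081,724.29
Profit = GBP 6,081,724.29 − GBP 5,931,000.00

Profit: GBP 150,724.29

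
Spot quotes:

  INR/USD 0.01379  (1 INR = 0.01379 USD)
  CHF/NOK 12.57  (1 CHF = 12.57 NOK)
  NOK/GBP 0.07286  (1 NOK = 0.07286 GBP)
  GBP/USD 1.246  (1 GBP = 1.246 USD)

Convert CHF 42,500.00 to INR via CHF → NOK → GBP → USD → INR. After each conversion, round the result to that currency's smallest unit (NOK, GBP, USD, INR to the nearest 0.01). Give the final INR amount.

INR 3,516,957.22

CHF 42,500.00 × 12.57 = NOK 534,225.00
NOK 534,225.00 × 0.07286 = GBP 38,923.63
GBP 38,923.63 × 1.246 = USD 48,498.84
USD 48,498.84 ÷ 0.01379 = INR 3,516,957.22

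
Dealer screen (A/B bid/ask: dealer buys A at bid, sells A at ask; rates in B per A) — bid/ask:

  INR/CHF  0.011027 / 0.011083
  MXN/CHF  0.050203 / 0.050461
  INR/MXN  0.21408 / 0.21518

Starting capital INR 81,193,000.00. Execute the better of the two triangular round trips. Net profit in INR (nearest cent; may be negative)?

Net profit: INR 1,262,229.92

Best loop INR → CHF → MXN → INR:
INR 81,193,000.00 × 0.011027 (sell INR at bid) = CHF 895,315.21
CHF 895,315.21 ÷ 0.050461 (buy MXN at ask) = MXN 17,742,716.38
MXN 17,742,716.38 ÷ 0.21518 (buy INR at ask) = INR 82,455,229.92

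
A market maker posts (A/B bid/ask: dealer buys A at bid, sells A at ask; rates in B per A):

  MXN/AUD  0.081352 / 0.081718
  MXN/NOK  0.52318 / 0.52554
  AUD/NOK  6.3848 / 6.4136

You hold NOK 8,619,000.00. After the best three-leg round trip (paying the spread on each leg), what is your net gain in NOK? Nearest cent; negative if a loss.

Net result: NOK -15,237.48 (no profitable arbitrage after spreads)

Best loop NOK → AUD → MXN → NOK:
NOK 8,619,000.00 ÷ 6.4136 (buy AUD at ask) = AUD 1,343,863.04
AUD 1,343,863.04 ÷ 0.081718 (buy MXN at ask) = MXN 16,445,128.87
MXN 16,445,128.87 × 0.52318 (sell MXN at bid) = NOK 8,603,762.52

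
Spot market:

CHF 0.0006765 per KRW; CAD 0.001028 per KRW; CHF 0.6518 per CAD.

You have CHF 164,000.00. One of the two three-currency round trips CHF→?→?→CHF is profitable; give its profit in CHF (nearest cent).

Profitable loop is CHF → CAD → KRW → CHF:
CHF 164,000.00 ÷ 0.6518 = CAD 251,610.92
CAD 251,610.92 ÷ 0.001028 = KRW 244,757,708
KRW 244,757,708 × 0.0006765 = CHF 165,578.59
Profit = CHF 165,578.59 − CHF 164,000.00

Profit: CHF 1,578.59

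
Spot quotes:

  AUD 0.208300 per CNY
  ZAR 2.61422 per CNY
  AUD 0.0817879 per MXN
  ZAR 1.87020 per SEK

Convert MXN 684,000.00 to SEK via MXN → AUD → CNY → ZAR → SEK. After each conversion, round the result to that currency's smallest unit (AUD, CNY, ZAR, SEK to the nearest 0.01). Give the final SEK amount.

SEK 375,413.55

MXN 684,000.00 × 0.0817879 = AUD 55,942.92
AUD 55,942.92 ÷ 0.208300 = CNY 268,568.99
CNY 268,568.99 × 2.61422 = ZAR 702,098.43
ZAR 702,098.43 ÷ 1.87020 = SEK 375,413.55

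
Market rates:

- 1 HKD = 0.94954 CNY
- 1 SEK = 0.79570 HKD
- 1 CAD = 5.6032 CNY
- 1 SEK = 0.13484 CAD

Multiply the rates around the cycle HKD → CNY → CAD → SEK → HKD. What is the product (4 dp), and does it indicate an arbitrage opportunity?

Around HKD → CNY → CAD → SEK → HKD: 1 × 0.94954 ÷ 5.6032 ÷ 0.13484 × 0.79570 = 1.000018
Product ≈ 1 (deviation 0.002%, within rounding noise).

1.0000 (no arbitrage)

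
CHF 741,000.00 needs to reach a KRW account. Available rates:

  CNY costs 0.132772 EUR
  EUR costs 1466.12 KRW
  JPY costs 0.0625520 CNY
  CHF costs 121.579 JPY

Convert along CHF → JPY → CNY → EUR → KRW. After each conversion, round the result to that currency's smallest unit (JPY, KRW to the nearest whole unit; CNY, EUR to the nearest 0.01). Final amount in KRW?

KRW 1,096,968,079

CHF 741,000.00 × 121.579 = JPY 90,090,039
JPY 90,090,039 × 0.0625520 = CNY 5,635,312.12
CNY 5,635,312.12 × 0.132772 = EUR 748,211.66
EUR 748,211.66 × 1466.12 = KRW 1,096,968,079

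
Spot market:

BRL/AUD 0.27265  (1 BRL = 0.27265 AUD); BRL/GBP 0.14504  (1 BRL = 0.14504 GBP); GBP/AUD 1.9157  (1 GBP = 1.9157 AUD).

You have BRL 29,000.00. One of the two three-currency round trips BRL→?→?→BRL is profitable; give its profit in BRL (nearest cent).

Profit: BRL 553.42

Profitable loop is BRL → GBP → AUD → BRL:
BRL 29,000.00 × 0.14504 = GBP 4,206.16
GBP 4,206.16 × 1.9157 = AUD 8,057.74
AUD 8,057.74 ÷ 0.27265 = BRL 29,553.42
Profit = BRL 29,553.42 − BRL 29,000.00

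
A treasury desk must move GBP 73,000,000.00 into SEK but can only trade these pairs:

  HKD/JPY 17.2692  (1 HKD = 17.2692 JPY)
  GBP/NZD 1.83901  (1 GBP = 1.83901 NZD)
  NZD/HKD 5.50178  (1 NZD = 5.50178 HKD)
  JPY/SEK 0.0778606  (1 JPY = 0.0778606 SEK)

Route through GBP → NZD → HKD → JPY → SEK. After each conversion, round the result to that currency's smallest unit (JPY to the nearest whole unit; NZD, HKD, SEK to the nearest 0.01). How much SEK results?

GBP 73,000,000.00 × 1.83901 = NZD 134,247,730.00
NZD 134,247,730.00 × 5.50178 = HKD 738,601,475.96
HKD 738,601,475.96 × 17.2692 = JPY 12,755,056,609
JPY 12,755,056,609 × 0.0778606 = SEK 993,116,360.61

SEK 993,116,360.61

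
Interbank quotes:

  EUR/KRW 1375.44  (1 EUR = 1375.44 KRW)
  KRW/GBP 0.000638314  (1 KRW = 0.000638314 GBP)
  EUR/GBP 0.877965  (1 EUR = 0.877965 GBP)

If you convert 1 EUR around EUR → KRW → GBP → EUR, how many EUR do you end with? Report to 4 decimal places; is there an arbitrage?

Around EUR → KRW → GBP → EUR: 1 × 1375.44 × 0.000638314 ÷ 0.877965 = 0.999997
Product ≈ 1 (deviation 0.000%, within rounding noise).

1.0000 (no arbitrage)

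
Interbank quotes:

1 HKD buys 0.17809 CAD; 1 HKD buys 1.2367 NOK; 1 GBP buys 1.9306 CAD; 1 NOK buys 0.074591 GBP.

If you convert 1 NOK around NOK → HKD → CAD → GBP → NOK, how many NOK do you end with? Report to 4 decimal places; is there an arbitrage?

Around NOK → HKD → CAD → GBP → NOK: 1 ÷ 1.2367 × 0.17809 ÷ 1.9306 ÷ 0.074591 = 0.999992
Product ≈ 1 (deviation 0.001%, within rounding noise).

1.0000 (no arbitrage)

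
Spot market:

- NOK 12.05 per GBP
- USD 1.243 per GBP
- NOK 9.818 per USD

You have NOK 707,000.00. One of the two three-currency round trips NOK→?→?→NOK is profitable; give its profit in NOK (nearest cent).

Profitable loop is NOK → GBP → USD → NOK:
NOK 707,000.00 ÷ 12.05 = GBP 58,672.20
GBP 58,672.20 × 1.243 = USD 72,929.54
USD 72,929.54 × 9.818 = NOK 716,022.26
Profit = NOK 716,022.26 − NOK 707,000.00

Profit: NOK 9,022.26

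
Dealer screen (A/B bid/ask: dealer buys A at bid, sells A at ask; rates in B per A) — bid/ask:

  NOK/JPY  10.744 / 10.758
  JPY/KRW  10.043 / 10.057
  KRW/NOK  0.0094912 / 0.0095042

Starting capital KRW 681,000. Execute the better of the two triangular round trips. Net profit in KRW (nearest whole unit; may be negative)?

Best loop KRW → NOK → JPY → KRW:
KRW 681,000 × 0.0094912 (sell KRW at bid) = NOK 6,463.51
NOK 6,463.51 × 10.744 (sell NOK at bid) = JPY 69,444
JPY 69,444 × 10.043 (sell JPY at bid) = KRW 697,425

Net profit: KRW 16,425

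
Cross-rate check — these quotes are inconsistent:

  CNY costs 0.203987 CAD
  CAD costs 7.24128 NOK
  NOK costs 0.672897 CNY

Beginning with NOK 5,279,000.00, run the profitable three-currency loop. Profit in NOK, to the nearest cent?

Profit: NOK 32,109.29

Profitable loop is NOK → CAD → CNY → NOK:
NOK 5,279,000.00 ÷ 7.24128 = CAD 729,014.76
CAD 729,014.76 ÷ 0.203987 = CNY 3,573,829.51
CNY 3,573,829.51 ÷ 0.672897 = NOK 5,311,109.29
Profit = NOK 5,311,109.29 − NOK 5,279,000.00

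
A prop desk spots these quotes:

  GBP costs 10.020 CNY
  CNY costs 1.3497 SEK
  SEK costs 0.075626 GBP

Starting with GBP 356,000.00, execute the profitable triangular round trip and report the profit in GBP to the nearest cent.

Profitable loop is GBP → CNY → SEK → GBP:
GBP 356,000.00 × 10.020 = CNY 3,567,120.00
CNY 3,567,120.00 × 1.3497 = SEK 4,814,541.86
SEK 4,814,541.86 × 0.075626 = GBP 364,104.54
Profit = GBP 364,104.54 − GBP 356,000.00

Profit: GBP 8,104.54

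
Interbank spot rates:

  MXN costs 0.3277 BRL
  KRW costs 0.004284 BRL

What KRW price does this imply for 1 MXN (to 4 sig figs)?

1 MXN × 0.3277 = 0.3277 BRL
0.3277 BRL ÷ 0.004284 = 76.4939 KRW

MXN/KRW = 76.49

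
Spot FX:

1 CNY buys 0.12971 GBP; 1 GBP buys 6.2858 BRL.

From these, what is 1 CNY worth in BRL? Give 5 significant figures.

1 CNY × 0.12971 = 0.12971 GBP
0.12971 GBP × 6.2858 = 0.815331 BRL

CNY/BRL = 0.81533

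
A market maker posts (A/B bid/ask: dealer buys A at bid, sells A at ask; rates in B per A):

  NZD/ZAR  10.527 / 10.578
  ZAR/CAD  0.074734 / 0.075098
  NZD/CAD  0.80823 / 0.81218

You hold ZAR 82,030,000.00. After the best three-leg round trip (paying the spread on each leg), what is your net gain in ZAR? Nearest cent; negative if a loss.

Net profit: ZAR 1,429,493.44

Best loop ZAR → NZD → CAD → ZAR:
ZAR 82,030,000.00 ÷ 10.578 (buy NZD at ask) = NZD 7,754,774.06
NZD 7,754,774.06 × 0.80823 (sell NZD at bid) = CAD 6,267,641.04
CAD 6,267,641.04 ÷ 0.075098 (buy ZAR at ask) = ZAR 83,459,493.44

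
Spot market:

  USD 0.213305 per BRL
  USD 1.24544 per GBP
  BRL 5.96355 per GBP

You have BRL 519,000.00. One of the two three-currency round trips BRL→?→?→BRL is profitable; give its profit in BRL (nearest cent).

Profitable loop is BRL → USD → GBP → BRL:
BRL 519,000.00 × 0.213305 = USD 110,705.29
USD 110,705.29 ÷ 1.24544 = GBP 88,888.50
GBP 88,888.50 × 5.96355 = BRL 530,091.02
Profit = BRL 530,091.02 − BRL 519,000.00

Profit: BRL 11,091.02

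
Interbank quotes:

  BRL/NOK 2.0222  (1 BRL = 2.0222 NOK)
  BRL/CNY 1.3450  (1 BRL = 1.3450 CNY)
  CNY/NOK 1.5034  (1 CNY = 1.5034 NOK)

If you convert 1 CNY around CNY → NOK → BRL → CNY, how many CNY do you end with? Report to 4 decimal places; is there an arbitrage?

Around CNY → NOK → BRL → CNY: 1 × 1.5034 ÷ 2.0222 × 1.3450 = 0.999937
Product ≈ 1 (deviation 0.006%, within rounding noise).

0.9999 (no arbitrage)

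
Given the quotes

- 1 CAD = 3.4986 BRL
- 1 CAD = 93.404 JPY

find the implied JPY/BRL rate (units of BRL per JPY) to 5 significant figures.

1 JPY ÷ 93.404 = 0.0107062 CAD
0.0107062 CAD × 3.4986 = 0.0374566 BRL

JPY/BRL = 0.037457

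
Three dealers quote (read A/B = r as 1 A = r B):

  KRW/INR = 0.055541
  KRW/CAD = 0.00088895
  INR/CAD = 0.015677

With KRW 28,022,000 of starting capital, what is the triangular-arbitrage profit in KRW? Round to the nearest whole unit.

Profit: KRW 586,811

Profitable loop is KRW → CAD → INR → KRW:
KRW 28,022,000 × 0.00088895 = CAD 24,910.16
CAD 24,910.16 ÷ 0.015677 = INR 1,588,961.98
INR 1,588,961.98 ÷ 0.055541 = KRW 28,608,811
Profit = KRW 28,608,811 − KRW 28,022,000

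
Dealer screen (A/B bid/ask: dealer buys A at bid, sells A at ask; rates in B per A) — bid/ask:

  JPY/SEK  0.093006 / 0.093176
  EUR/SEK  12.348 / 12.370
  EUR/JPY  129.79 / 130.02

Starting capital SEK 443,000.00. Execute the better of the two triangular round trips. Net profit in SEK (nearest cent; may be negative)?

Best loop SEK → JPY → EUR → SEK:
SEK 443,000.00 ÷ 0.093176 (buy JPY at ask) = JPY 4,754,443
JPY 4,754,443 ÷ 130.02 (buy EUR at ask) = EUR 36,567.01
EUR 36,567.01 × 12.348 (sell EUR at bid) = SEK 451,529.49

Net profit: SEK 8,529.49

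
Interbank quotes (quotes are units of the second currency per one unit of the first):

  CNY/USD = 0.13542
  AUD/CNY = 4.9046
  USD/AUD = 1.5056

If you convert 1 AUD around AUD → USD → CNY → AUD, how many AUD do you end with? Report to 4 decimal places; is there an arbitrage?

1.0000 (no arbitrage)

Around AUD → USD → CNY → AUD: 1 ÷ 1.5056 ÷ 0.13542 ÷ 4.9046 = 1.000009
Product ≈ 1 (deviation 0.001%, within rounding noise).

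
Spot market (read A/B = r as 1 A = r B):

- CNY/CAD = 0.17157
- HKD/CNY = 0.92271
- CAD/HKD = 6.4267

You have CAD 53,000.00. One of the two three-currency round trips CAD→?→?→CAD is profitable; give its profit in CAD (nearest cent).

Profitable loop is CAD → HKD → CNY → CAD:
CAD 53,000.00 × 6.4267 = HKD 340,615.10
HKD 340,615.10 × 0.92271 = CNY 314,288.96
CNY 314,288.96 × 0.17157 = CAD 53,922.56
Profit = CAD 53,922.56 − CAD 53,000.00

Profit: CAD 922.56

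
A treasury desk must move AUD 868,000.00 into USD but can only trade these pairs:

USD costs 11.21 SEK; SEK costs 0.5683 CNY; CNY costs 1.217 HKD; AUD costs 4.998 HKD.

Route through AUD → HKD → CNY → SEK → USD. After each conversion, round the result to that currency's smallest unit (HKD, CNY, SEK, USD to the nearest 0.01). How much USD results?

AUD 868,000.00 × 4.998 = HKD 4,338,264.00
HKD 4,338,264.00 ÷ 1.217 = CNY 3,564,719.80
CNY 3,564,719.80 ÷ 0.5683 = SEK 6,272,602.15
SEK 6,272,602.15 ÷ 11.21 = USD 559,554.16

USD 559,554.16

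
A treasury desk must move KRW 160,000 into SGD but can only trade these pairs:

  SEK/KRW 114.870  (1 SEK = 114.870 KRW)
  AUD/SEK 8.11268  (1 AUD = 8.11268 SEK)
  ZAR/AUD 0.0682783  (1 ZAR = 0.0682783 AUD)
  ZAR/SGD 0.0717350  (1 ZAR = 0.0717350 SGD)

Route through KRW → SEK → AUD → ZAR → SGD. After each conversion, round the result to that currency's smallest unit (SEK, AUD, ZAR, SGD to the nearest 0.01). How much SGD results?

SGD 180.38

KRW 160,000 ÷ 114.870 = SEK 1,392.88
SEK 1,392.88 ÷ 8.11268 = AUD 171.69
AUD 171.69 ÷ 0.0682783 = ZAR 2,514.56
ZAR 2,514.56 × 0.0717350 = SGD 180.38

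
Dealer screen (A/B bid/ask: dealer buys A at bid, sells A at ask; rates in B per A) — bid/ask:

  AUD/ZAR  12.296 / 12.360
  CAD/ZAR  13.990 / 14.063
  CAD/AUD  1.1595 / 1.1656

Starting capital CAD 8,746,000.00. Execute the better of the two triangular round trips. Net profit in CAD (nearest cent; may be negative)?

Best loop CAD → AUD → ZAR → CAD:
CAD 8,746,000.00 × 1.1595 (sell CAD at bid) = AUD 10,140,987.00
AUD 10,140,987.00 × 12.296 (sell AUD at bid) = ZAR 124,693,576.15
ZAR 124,693,576.15 ÷ 14.063 (buy CAD at ask) = CAD 8,866,783.49

Net profit: CAD 120,783.49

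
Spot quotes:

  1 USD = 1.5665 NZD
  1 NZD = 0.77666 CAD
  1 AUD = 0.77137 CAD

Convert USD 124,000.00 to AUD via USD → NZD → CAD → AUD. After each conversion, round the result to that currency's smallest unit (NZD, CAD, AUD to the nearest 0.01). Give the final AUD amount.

AUD 195,578.13

USD 124,000.00 × 1.5665 = NZD 194,246.00
NZD 194,246.00 × 0.77666 = CAD 150,863.10
CAD 150,863.10 ÷ 0.77137 = AUD 195,578.13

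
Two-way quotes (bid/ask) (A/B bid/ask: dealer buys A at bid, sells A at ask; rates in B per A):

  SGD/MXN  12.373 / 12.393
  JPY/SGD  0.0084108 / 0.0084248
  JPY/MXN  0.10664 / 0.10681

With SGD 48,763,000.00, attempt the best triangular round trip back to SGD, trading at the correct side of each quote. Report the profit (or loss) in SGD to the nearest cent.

Net profit: SGD 1,042,178.78

Best loop SGD → JPY → MXN → SGD:
SGD 48,763,000.00 ÷ 0.0084248 (buy JPY at ask) = JPY 5,788,030,576
JPY 5,788,030,576 × 0.10664 (sell JPY at bid) = MXN 617,235,580.67
MXN 617,235,580.67 ÷ 12.393 (buy SGD at ask) = SGD 49,805,178.78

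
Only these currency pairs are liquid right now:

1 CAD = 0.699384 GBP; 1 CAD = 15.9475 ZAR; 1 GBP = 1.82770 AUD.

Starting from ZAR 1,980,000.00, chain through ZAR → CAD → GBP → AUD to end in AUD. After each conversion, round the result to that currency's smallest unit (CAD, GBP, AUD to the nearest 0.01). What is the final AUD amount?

ZAR 1,980,000.00 ÷ 15.9475 = CAD 124,157.39
CAD 124,157.39 × 0.699384 = GBP 86,833.69
GBP 86,833.69 × 1.82770 = AUD 158,705.94

AUD 158,705.94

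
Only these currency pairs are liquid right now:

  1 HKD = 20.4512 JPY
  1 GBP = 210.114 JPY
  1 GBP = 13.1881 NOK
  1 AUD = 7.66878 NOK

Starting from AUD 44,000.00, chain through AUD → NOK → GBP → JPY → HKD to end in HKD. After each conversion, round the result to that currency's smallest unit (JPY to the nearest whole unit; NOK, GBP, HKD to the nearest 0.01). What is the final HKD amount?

AUD 44,000.00 × 7.66878 = NOK 337,426.32
NOK 337,426.32 ÷ 13.1881 = GBP 25,585.67
GBP 25,585.67 × 210.114 = JPY 5,375,907
JPY 5,375,907 ÷ 20.4512 = HKD 262,865.11

HKD 262,865.11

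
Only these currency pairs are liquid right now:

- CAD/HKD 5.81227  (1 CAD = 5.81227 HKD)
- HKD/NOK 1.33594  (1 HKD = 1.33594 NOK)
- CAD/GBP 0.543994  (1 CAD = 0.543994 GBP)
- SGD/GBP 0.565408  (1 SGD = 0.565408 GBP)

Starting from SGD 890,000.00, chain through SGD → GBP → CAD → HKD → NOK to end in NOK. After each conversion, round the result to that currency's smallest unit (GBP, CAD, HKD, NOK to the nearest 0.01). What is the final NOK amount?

SGD 890,000.00 × 0.565408 = GBP 503,213.12
GBP 503,213.12 ÷ 0.543994 = CAD 925,034.32
CAD 925,034.32 × 5.81227 = HKD 5,376,549.23
HKD 5,376,549.23 × 1.33594 = NOK 7,182,747.18

NOK 7,182,747.18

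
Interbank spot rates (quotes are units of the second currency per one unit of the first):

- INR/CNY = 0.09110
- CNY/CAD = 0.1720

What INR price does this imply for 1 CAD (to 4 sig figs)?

CAD/INR = 63.82

1 CAD ÷ 0.1720 = 5.81395 CNY
5.81395 CNY ÷ 0.09110 = 63.8195 INR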